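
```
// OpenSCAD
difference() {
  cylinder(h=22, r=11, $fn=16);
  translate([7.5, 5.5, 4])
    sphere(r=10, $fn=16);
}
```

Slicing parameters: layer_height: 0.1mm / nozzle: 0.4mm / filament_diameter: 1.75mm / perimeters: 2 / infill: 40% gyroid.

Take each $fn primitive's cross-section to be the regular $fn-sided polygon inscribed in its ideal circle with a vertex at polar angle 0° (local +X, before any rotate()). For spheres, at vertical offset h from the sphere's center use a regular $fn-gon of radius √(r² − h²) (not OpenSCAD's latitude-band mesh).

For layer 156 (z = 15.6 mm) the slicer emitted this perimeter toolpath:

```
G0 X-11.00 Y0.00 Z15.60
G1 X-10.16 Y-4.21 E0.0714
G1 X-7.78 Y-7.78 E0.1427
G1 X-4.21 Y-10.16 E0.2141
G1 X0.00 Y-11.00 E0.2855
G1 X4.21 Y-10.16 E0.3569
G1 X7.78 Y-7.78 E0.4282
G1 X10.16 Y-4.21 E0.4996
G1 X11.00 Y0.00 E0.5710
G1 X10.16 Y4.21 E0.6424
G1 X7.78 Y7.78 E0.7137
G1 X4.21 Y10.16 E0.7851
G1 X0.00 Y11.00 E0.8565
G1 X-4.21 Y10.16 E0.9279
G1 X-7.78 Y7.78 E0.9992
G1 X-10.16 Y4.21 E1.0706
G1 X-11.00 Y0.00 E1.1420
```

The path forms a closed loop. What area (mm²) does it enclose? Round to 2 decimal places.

Apply the shoelace formula to the sequence of (X, Y) vertices; enclosed area = 370.40 mm².

370.40 mm²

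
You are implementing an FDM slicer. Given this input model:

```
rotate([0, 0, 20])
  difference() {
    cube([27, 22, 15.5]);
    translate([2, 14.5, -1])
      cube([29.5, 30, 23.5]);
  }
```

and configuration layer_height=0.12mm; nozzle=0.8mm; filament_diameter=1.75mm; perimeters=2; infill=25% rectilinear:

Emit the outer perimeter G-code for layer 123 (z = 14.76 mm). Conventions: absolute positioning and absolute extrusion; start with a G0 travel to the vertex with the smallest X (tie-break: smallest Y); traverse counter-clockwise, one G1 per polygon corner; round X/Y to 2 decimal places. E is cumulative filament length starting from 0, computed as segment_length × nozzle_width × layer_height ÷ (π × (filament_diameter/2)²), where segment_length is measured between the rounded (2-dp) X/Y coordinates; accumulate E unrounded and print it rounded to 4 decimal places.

At z = 14.76 mm: the cube is present — its section is the full 27×22 rectangle; the cube at (2, 14.5) is present — its section is the full 29.5×30 rectangle; Taking the first minus the rest: starting from the 27×22 cube, the 29.5×30 cube at (2, 14.5) partially overlaps it — only the 187.50 mm² overlap (of its 885.00 mm²) is removed, clipping the outline — 1 connected region; (whole slice rotated 20° about Z — lengths, areas and connectivity unchanged). The outline is a single polygon with 6 vertices. Extrusion per mm of travel: 0.8 × 0.12 / (π × 0.875²) = 0.039912. Accumulating E over each segment gives final E = 3.9110.

G0 X-7.52 Y20.67 Z14.76
G1 X0.00 Y0.00 E0.8779
G1 X25.37 Y9.23 E1.9554
G1 X20.41 Y22.86 E2.5343
G1 X-3.08 Y14.31 E3.5320
G1 X-5.65 Y21.36 E3.8315
G1 X-7.52 Y20.67 E3.9110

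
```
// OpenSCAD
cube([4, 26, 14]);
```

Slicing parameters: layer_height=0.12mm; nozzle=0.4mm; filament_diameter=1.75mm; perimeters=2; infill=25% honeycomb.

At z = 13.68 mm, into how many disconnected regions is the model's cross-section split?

At z = 13.68 mm: the cube (footprint 4×26) is included at this height. The result has 1 disconnected region.

1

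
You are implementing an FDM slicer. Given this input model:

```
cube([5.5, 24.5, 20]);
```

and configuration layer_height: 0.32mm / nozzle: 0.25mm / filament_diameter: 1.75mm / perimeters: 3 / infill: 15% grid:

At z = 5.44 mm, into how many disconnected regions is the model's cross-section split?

1

At z = 5.44 mm: the cube is present — its section is the full 5.5×24.5 rectangle. The result has 1 disconnected region.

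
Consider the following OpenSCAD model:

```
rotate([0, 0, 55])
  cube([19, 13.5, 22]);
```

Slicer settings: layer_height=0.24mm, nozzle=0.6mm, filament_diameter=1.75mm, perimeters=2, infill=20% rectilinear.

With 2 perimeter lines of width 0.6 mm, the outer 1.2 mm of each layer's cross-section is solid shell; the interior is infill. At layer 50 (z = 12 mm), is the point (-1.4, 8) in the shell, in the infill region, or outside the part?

At z = 12 mm: the cube is present — its section is the full 19×13.5 rectangle; (whole slice rotated 55° about Z — lengths, areas and connectivity unchanged). Overall, the cross-section is a single solid region. Undo the 55° rotation: the query point maps to (5.750, 5.735) in the un-rotated model frame. The nearest boundary edge runs (0.00, 0.00)→(19.00, 0.00); distance from the point to it = 5.74 mm. The point is inside the cross-section and 5.74 mm from the nearest boundary — more than the 1.2 mm shell width (2 × 0.6), so it's in the infill interior.

infill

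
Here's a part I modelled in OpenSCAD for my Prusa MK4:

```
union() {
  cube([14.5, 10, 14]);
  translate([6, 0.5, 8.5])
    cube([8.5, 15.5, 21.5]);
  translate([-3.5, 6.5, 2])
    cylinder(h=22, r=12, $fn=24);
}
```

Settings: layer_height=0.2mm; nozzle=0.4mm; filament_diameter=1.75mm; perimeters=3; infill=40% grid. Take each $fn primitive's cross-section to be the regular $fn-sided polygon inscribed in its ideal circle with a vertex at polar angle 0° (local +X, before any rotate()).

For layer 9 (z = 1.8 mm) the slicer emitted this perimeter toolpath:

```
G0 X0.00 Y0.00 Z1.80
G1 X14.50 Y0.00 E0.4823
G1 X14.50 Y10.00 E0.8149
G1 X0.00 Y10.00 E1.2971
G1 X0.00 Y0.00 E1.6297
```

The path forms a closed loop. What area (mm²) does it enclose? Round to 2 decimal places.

145.00 mm²

Apply the shoelace formula to the sequence of (X, Y) vertices; enclosed area = 145.00 mm².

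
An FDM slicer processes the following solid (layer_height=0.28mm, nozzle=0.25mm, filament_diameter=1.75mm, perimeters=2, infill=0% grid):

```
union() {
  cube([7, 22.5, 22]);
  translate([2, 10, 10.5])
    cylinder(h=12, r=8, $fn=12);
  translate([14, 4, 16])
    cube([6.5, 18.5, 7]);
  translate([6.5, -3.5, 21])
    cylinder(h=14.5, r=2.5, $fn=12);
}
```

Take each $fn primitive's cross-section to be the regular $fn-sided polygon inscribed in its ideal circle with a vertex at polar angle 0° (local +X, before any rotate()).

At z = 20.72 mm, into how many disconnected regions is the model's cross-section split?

At z = 20.72 mm: the cube (footprint 7×22.5) is included at this height; the r=8 cylinder at (2, 10) contributes a regular 12-gon of circumradius 8; the cube at (14, 4) (footprint 6.5×18.5) is included at this height; the cylinder at (6.5, -3.5) is absent (z outside [21, 35.5]); Taking the union: the regions partially overlap (shared area 103.50 mm²), so overlapping operands fuse into one piece — 2 connected regions. The result has 2 disconnected regions.

2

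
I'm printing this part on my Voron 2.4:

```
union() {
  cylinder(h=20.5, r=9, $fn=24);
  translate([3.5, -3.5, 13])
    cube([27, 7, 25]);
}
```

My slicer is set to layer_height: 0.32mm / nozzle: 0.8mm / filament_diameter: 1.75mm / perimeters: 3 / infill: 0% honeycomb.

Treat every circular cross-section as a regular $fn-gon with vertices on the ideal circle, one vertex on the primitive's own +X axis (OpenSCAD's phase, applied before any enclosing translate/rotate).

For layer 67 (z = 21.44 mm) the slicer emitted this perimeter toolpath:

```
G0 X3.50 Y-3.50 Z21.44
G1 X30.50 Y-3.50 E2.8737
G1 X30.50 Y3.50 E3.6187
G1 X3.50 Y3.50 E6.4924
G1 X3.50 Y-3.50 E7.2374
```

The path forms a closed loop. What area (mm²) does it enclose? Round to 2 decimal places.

189.00 mm²

Apply the shoelace formula to the sequence of (X, Y) vertices; enclosed area = 189.00 mm².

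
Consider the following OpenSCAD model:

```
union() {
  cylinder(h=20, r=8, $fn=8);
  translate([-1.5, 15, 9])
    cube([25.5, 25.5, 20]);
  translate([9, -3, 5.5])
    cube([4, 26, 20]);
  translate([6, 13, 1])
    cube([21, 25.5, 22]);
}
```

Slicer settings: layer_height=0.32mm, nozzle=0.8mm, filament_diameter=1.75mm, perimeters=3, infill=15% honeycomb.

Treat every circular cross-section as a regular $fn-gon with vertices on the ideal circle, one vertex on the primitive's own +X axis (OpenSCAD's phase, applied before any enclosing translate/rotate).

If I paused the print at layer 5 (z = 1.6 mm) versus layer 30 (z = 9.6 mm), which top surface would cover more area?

Layer 5 (z = 1.6): the r=8 cylinder contributes a regular 8-gon of circumradius 8 (area = (8/2)·8.000²·sin(360°/8) = 181.02 mm²); the cube at (-1.5, 15) is not intersected at this z (z outside [9, 29]); the cube at (9, -3) is absent (z outside [5.5, 25.5]); the 21×25.5 cube at (6, 13) contributes its full rectangle (area 535.50 mm²); Merging all regions: the 2 present regions are separate (no shared area or edge), so areas and boundary lengths simply add and each stays a separate island — area = 716.52 mm². So its area = 716.52 mm². Layer 30 (z = 9.6): the r=8 cylinder contributes a regular 8-gon of circumradius 8 (area = (8/2)·8.000²·sin(360°/8) = 181.02 mm²); the cube at (-1.5, 15) (footprint 25.5×25.5) is included at this height (area 650.25 mm²); the cube at (9, -3) is present — its section is the full 4×26 rectangle (area 104.00 mm²); the 21×25.5 cube at (6, 13) contributes its full rectangle (area 535.50 mm²); Merging all regions: the regions partially overlap — summed areas 1470.77 mm² minus the doubly-counted overlap 463.00 mm² gives 1007.77 mm² — area = 1007.77 mm². So its area = 1007.77 mm². Layer 30 is larger (1007.77 vs 716.52 mm²).

layer 30 (z = 9.6 mm)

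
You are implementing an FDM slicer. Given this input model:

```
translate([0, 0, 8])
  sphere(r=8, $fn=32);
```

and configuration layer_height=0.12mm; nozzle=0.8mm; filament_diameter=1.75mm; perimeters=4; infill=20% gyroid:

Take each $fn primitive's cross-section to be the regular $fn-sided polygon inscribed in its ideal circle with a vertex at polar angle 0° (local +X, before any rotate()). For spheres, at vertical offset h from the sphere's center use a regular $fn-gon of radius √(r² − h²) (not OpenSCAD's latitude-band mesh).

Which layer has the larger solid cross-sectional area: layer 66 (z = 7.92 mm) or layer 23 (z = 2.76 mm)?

layer 66 (z = 7.92 mm)

Layer 66 (z = 7.92): the sphere: section is a regular 32-gon, circumradius = √(r²−h²) = √(8²−0.08²) = 8.000 (area = (32/2)·8.000²·sin(360°/32) = 199.75 mm²). So its area = 199.75 mm². Layer 23 (z = 2.76): the sphere: section is a regular 32-gon, circumradius = √(r²−h²) = √(8²−5.24²) = 6.045 (area = (32/2)·6.045²·sin(360°/32) = 114.07 mm²). So its area = 114.07 mm². Layer 66 is larger (199.75 vs 114.07 mm²).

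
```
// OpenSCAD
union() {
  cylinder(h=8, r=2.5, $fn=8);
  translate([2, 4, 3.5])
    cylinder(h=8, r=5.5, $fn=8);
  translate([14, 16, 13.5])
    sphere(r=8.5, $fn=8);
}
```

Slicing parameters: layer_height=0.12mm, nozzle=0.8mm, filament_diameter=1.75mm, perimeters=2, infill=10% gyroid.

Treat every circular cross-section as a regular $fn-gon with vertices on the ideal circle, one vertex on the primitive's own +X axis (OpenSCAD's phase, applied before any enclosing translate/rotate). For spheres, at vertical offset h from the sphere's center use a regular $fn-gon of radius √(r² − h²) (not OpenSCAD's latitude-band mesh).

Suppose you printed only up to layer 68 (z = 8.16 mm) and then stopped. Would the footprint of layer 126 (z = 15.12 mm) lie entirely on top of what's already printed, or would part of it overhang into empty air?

part overhangs

Compare the two slices. At z = 8.16: the cylinder is not intersected at this z (z outside [0, 8]); the r=5.5 cylinder at (2, 4) contributes a regular 8-gon of circumradius 5.5 (area = (8/2)·5.500²·sin(360°/8) = 85.56 mm²); the sphere at (14, 16): section is a regular 8-gon, circumradius = √(r²−h²) = √(8.5²−5.34²) = 6.613 (area = (8/2)·6.613²·sin(360°/8) = 123.70 mm²); Combining (union): the 2 present regions are separate (no shared area or edge), so areas and boundary lengths simply add and each stays a separate island — area = 209.26 mm². At z = 15.12: the cylinder does not reach this height (z outside [0, 8]); the cylinder at (2, 4) does not reach this height (z outside [3.5, 11.5]); the r=8.5 sphere at (14, 16) contributes a regular 8-gon of circumradius √(8.5²−1.62²) = 8.344 (area = (8/2)·8.344²·sin(360°/8) = 196.93 mm²); Taking the union: only the r=8.5 sphere at (14, 16) is present, so the union is just that shape — area = 196.93 mm². Checking containment: at z = 15.12 the cross-section extends beyond the z = 8.16 cross-section by about 73.23 mm².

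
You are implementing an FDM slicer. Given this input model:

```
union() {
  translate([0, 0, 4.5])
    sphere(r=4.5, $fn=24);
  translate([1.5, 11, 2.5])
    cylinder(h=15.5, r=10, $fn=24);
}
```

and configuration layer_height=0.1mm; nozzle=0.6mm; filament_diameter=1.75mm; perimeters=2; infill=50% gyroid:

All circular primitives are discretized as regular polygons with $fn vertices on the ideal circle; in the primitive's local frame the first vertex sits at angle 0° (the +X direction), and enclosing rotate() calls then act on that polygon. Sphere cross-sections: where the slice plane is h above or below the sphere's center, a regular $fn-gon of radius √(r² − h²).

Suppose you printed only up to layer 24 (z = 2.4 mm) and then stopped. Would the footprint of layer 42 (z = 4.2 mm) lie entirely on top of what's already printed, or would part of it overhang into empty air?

part overhangs

Compare the two slices. At z = 2.4: the r=4.5 sphere contributes a regular 24-gon of circumradius √(4.5²−2.1²) = 3.980 (area = (24/2)·3.980²·sin(360°/24) = 49.20 mm²); the cylinder at (1.5, 11) does not reach this height (z outside [2.5, 18]); Taking the union: only the r=4.5 sphere is present, so the union is just that shape — area = 49.20 mm². At z = 4.2: the sphere: section is a regular 24-gon, circumradius = √(r²−h²) = √(4.5²−0.3²) = 4.490 (area = (24/2)·4.490²·sin(360°/24) = 62.61 mm²); the cylinder at (1.5, 11): section is a regular 24-gon, circumradius r=10 (area = (24/2)·10.000²·sin(360°/24) = 310.58 mm²); Merging all regions: the regions partially overlap — summed areas 373.20 mm² minus the doubly-counted overlap 18.61 mm² gives 354.59 mm² — area = 354.59 mm². Checking containment: at z = 4.2 the cross-section extends beyond the z = 2.4 cross-section by about 305.39 mm².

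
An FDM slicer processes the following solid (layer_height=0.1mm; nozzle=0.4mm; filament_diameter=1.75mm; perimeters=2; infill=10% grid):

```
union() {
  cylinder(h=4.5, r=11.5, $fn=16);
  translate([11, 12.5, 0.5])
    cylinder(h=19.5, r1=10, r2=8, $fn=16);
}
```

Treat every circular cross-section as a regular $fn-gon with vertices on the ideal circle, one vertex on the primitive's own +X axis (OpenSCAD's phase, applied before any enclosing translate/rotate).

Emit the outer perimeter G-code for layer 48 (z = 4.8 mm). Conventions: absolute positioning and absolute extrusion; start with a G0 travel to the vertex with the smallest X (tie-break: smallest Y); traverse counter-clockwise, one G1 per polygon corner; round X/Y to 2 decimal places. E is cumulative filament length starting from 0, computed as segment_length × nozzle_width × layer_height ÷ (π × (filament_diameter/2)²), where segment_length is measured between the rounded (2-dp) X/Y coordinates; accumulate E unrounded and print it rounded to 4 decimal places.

At z = 4.8 mm: the cylinder does not reach this height (z outside [0, 4.5]); the cone at (11, 12.5) contributes a regular 16-gon of circumradius 9.559 (interpolated between r1=10 and r2=8 at t=0.221); Merging all regions: only the cone at (11, 12.5) is present, so the union is just that shape — 1 connected region. The outline is a single polygon with 16 vertices. Extrusion per mm of travel: 0.4 × 0.1 / (π × 0.875²) = 0.016630. Accumulating E over each segment gives final E = 0.9924.

G0 X1.44 Y12.50 Z4.80
G1 X2.17 Y8.84 E0.0621
G1 X4.24 Y5.74 E0.1241
G1 X7.34 Y3.67 E0.1860
G1 X11.00 Y2.94 E0.2481
G1 X14.66 Y3.67 E0.3102
G1 X17.76 Y5.74 E0.3722
G1 X19.83 Y8.84 E0.4342
G1 X20.56 Y12.50 E0.4962
G1 X19.83 Y16.16 E0.5583
G1 X17.76 Y19.26 E0.6203
G1 X14.66 Y21.33 E0.6823
G1 X11.00 Y22.06 E0.7443
G1 X7.34 Y21.33 E0.8064
G1 X4.24 Y19.26 E0.8684
G1 X2.17 Y16.16 E0.9304
G1 X1.44 Y12.50 E0.9924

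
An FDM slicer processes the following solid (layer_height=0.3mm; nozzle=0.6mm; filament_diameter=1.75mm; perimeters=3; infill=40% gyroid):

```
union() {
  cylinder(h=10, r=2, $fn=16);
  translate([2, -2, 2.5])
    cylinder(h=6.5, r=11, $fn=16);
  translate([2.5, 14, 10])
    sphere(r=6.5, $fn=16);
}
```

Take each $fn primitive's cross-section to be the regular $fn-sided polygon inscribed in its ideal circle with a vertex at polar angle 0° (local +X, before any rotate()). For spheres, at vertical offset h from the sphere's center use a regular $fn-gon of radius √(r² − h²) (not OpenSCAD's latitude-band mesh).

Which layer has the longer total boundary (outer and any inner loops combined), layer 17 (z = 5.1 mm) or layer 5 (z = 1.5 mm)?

layer 17 (z = 5.1 mm)

Layer 17 (z = 5.1): the r=2 cylinder gives a regular 16-gon of circumradius 2 (constant along its height) (perimeter = 2·16·2.000·sin(180°/16) = 12.49 mm); the cylinder at (2, -2): section is a regular 16-gon, circumradius r=11 (perimeter = 2·16·11.000·sin(180°/16) = 68.67 mm); the sphere at (2.5, 14): section is a regular 16-gon, circumradius = √(r²−h²) = √(6.5²−4.9²) = 4.271 (perimeter = 2·16·4.271·sin(180°/16) = 26.66 mm); Merging all regions: the regions partially overlap (shared area 12.25 mm²), so the edge portions inside another operand are dropped and the merged outline is re-measured after clipping — boundary = 95.33 mm. So its perimeter = 95.33 mm. Layer 5 (z = 1.5): the r=2 cylinder gives a regular 16-gon of circumradius 2 (constant along its height) (perimeter = 2·16·2.000·sin(180°/16) = 12.49 mm); the cylinder at (2, -2) is not intersected at this z (z outside [2.5, 9]); the sphere at (2.5, 14) is not intersected at this z (|z−center|=8.500 > r=6.5); Combining (union): only the r=2 cylinder is present, so the union is just that shape — boundary = 12.49 mm. So its perimeter = 12.49 mm. Layer 17 is larger (95.33 vs 12.49 mm).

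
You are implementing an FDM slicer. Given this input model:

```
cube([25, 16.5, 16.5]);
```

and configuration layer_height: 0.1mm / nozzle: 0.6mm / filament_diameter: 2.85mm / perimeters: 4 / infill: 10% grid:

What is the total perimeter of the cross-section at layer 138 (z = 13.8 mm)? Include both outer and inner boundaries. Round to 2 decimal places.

83.00 mm

At z = 13.8 mm: the cube is present — its section is the full 25×16.5 rectangle (perimeter 83.00 mm). Overall, the cross-section is a single solid region. Total boundary length (outer) = 83.00 mm.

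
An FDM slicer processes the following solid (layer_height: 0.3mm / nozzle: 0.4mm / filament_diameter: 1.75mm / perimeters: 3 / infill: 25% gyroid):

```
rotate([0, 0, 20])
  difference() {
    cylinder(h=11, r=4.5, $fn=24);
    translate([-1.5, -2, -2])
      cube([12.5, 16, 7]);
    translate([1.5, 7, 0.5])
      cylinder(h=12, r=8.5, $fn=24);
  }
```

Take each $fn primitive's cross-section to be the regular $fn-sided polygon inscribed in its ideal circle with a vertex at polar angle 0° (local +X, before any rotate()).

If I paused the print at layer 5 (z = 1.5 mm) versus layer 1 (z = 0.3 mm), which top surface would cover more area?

Layer 5 (z = 1.5): the r=4.5 cylinder contributes a regular 24-gon of circumradius 4.5 (area = (24/2)·4.500²·sin(360°/24) = 62.89 mm²); the cube at (-1.5, -2) is present — its section is the full 12.5×16 rectangle (area 200.00 mm²); the r=8.5 cylinder at (1.5, 7) contributes a regular 24-gon of circumradius 8.5 (area = (24/2)·8.500²·sin(360°/24) = 224.40 mm²); Taking the first minus the rest: starting from the r=4.5 cylinder (62.89 mm²), the 12.5×16 cube at (-1.5, -2) partially overlaps it — only the 33.95 mm² overlap (of its 200.00 mm²) is removed, clipping the outline; the r=8.5 cylinder at (1.5, 7) partially overlaps it — only the 9.43 mm² overlap (of its 224.40 mm²) is removed, clipping the outline — area = 19.52 mm²; (rotated 20° about Z; rotation is an isometry so areas/perimeters/island counts are preserved). So its area = 19.52 mm². Layer 1 (z = 0.3): the cylinder: section is a regular 24-gon, circumradius r=4.5 (area = (24/2)·4.500²·sin(360°/24) = 62.89 mm²); the cube at (-1.5, -2) (footprint 12.5×16) is included at this height (area 200.00 mm²); the cylinder at (1.5, 7) is not intersected at this z (z outside [0.5, 12.5]); Taking the first minus the rest: starting from the r=4.5 cylinder (62.89 mm²), the 12.5×16 cube at (-1.5, -2) partially overlaps it — only the 33.95 mm² overlap (of its 200.00 mm²) is removed, clipping the outline — area = 28.95 mm²; (whole slice rotated 20° about Z — lengths, areas and connectivity unchanged). So its area = 28.95 mm². Layer 1 is larger (28.95 vs 19.52 mm²).

layer 1 (z = 0.3 mm)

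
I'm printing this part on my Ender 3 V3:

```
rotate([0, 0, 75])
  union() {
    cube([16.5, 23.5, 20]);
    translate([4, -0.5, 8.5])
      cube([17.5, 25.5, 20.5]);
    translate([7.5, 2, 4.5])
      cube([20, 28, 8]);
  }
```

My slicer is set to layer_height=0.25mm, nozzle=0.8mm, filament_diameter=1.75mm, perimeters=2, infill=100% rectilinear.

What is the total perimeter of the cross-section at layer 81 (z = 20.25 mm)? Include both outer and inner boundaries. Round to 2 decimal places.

At z = 20.25 mm: the cube does not reach this height (z outside [0, 20]); the 17.5×25.5 cube at (4, -0.5) contributes its full rectangle (perimeter 86.00 mm); the cube at (7.5, 2) is not intersected at this z (z outside [4.5, 12.5]); Combining (union): only the 17.5×25.5 cube at (4, -0.5) is present, so the union is just that shape — boundary = 86.00 mm; (rotated 75° about Z; rotation is an isometry so areas/perimeters/island counts are preserved). Overall, the cross-section is a single solid region. Total boundary length (outer) = 86.00 mm.

86.00 mm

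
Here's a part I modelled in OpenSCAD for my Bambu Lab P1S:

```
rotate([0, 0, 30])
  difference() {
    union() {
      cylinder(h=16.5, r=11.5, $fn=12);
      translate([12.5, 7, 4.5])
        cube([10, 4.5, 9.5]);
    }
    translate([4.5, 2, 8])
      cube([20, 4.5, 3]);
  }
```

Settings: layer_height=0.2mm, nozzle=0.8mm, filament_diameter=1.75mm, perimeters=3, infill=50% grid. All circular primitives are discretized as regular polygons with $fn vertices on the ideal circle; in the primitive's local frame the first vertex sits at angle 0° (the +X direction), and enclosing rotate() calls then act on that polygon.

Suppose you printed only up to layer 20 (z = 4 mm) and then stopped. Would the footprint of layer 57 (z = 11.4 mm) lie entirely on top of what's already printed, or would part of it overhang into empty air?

Compare the two slices. At z = 4: the r=11.5 cylinder gives a regular 12-gon of circumradius 11.5 (constant along its height) (area = (12/2)·11.500²·sin(360°/12) = 396.75 mm²); the cube at (12.5, 7) is not intersected at this z (z outside [4.5, 14]); Merging all regions: only the r=11.5 cylinder is present, so the union is just that shape — area = 396.75 mm²; the cube at (4.5, 2) is not intersected at this z (z outside [8, 11]); Subtracting the remaining from the first: none of the subtracted shapes is present at this height, so the result so far is unchanged — area = 396.75 mm²; (rotated 30° about Z; rotation is an isometry so areas/perimeters/island counts are preserved). At z = 11.4: the r=11.5 cylinder contributes a regular 12-gon of circumradius 11.5 (area = (12/2)·11.500²·sin(360°/12) = 396.75 mm²); the cube at (12.5, 7) (footprint 10×4.5) is included at this height (area 45.00 mm²); Taking the union: the 2 present regions are separate (no shared area or edge), so areas and boundary lengths simply add and each stays a separate island — area = 441.75 mm²; the cube at (4.5, 2) does not reach this height (z outside [8, 11]); After the difference (first − rest): none of the subtracted shapes is present at this height, so the result so far is unchanged — area = 441.75 mm²; (rotated 30° about Z; rotation is an isometry so areas/perimeters/island counts are preserved). Checking containment: at z = 11.4 the cross-section extends beyond the z = 4 cross-section by about 45.00 mm².

part overhangs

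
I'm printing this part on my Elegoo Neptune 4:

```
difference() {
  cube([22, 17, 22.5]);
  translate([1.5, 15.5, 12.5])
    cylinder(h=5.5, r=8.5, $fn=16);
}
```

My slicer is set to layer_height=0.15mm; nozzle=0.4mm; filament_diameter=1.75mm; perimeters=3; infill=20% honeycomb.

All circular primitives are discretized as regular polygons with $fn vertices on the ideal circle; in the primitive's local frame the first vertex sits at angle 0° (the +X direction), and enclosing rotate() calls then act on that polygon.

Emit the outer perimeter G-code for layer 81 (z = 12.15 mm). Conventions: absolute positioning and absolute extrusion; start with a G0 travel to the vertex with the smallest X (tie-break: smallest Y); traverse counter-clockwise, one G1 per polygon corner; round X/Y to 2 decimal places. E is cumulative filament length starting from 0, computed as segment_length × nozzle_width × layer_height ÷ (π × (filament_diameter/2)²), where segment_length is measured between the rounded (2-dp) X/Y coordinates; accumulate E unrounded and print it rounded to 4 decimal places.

At z = 12.15 mm: the cube is present — its section is the full 22×17 rectangle; the cylinder at (1.5, 15.5) is not intersected at this z (z outside [12.5, 18]); Subtracting the remaining from the first: none of the subtracted shapes is present at this height, so the 22×17 cube is unchanged — 1 connected region. The outline is a single polygon with 4 vertices. Extrusion per mm of travel: 0.4 × 0.15 / (π × 0.875²) = 0.024945. Accumulating E over each segment gives final E = 1.9457.

G0 X0.00 Y0.00 Z12.15
G1 X22.00 Y0.00 E0.5488
G1 X22.00 Y17.00 E0.9729
G1 X0.00 Y17.00 E1.5217
G1 X0.00 Y0.00 E1.9457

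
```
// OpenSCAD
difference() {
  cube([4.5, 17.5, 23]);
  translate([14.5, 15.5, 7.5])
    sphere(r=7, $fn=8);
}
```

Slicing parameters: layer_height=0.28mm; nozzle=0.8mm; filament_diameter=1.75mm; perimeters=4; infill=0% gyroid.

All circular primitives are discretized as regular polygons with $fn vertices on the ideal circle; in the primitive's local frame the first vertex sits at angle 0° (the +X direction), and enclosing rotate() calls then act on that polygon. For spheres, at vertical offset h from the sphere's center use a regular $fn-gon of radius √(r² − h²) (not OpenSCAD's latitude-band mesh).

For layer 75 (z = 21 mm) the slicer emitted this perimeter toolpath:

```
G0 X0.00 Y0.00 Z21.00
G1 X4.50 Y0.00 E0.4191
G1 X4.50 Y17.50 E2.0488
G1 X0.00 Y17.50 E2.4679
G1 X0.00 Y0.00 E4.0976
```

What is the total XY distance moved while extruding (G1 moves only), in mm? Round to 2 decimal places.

Sum the Euclidean lengths of each G1 segment: total = 44.00 mm.

44.00 mm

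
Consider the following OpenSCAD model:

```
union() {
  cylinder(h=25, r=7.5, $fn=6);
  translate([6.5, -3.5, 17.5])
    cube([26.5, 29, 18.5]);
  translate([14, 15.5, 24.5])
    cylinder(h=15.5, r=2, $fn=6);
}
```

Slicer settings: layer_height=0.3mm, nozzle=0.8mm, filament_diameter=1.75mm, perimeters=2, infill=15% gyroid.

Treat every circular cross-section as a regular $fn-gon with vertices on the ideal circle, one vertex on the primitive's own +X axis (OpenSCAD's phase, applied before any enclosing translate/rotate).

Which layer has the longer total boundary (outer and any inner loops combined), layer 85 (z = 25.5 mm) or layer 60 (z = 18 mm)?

layer 60 (z = 18 mm)

Layer 85 (z = 25.5): the cylinder does not reach this height (z outside [0, 25]); the cube at (6.5, -3.5) (footprint 26.5×29) is included at this height (perimeter 111.00 mm); the r=2 cylinder at (14, 15.5) contributes a regular 6-gon of circumradius 2 (perimeter = 2·6·2.000·sin(180°/6) = 12.00 mm); Combining (union): the r=2 cylinder at (14, 15.5) lies entirely inside the 26.5×29 cube at (6.5, -3.5), so the union is just the 26.5×29 cube at (6.5, -3.5) — boundary = 111.00 mm. So its perimeter = 111.00 mm. Layer 60 (z = 18): the r=7.5 cylinder contributes a regular 6-gon of circumradius 7.5 (perimeter = 2·6·7.500·sin(180°/6) = 45.00 mm); the cube at (6.5, -3.5) (footprint 26.5×29) is included at this height (perimeter 111.00 mm); the cylinder at (14, 15.5) is not intersected at this z (z outside [24.5, 40]); Merging all regions: the regions partially overlap (shared area 1.73 mm²), so the edge portions inside another operand are dropped and the merged outline is re-measured after clipping — boundary = 148.54 mm. So its perimeter = 148.54 mm. Layer 60 is larger (148.54 vs 111.00 mm).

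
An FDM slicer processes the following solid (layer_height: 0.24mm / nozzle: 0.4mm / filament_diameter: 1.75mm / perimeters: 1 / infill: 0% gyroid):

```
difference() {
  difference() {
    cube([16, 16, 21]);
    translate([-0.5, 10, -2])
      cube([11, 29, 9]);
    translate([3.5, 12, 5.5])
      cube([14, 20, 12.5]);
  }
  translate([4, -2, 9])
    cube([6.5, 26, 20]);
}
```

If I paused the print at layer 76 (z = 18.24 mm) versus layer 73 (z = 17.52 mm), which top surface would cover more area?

Layer 76 (z = 18.24): the 16×16 cube contributes its full rectangle (area 256.00 mm²); the cube at (-0.5, 10) is not intersected at this z (z outside [-2, 7]); the cube at (3.5, 12) is not intersected at this z (z outside [5.5, 18]); After the difference (first − rest): none of the subtracted shapes is present at this height, so the 16×16 cube is unchanged — area = 256.00 mm²; the 6.5×26 cube at (4, -2) contributes its full rectangle (area 169.00 mm²); Taking the first minus the rest: starting from the result so far (256.00 mm²), the 6.5×26 cube at (4, -2) partially overlaps it — only the 104.00 mm² overlap (of its 169.00 mm²) is removed, clipping the outline — area = 152.00 mm². So its area = 152.00 mm². Layer 73 (z = 17.52): the 16×16 cube contributes its full rectangle (area 256.00 mm²); the cube at (-0.5, 10) does not reach this height (z outside [-2, 7]); the cube at (3.5, 12) is present — its section is the full 14×20 rectangle (area 280.00 mm²); Subtracting the remaining from the first: starting from the 16×16 cube (256.00 mm²), the 14×20 cube at (3.5, 12) partially overlaps it — only the 50.00 mm² overlap (of its 280.00 mm²) is removed, clipping the outline — area = 206.00 mm²; the 6.5×26 cube at (4, -2) contributes its full rectangle (area 169.00 mm²); Taking the first minus the rest: starting from that combined region (206.00 mm²), the 6.5×26 cube at (4, -2) partially overlaps it — only the 78.00 mm² overlap (of its 169.00 mm²) is removed, clipping the outline — area = 128.00 mm². So its area = 128.00 mm². Layer 76 is larger (152.00 vs 128.00 mm²).

layer 76 (z = 18.24 mm)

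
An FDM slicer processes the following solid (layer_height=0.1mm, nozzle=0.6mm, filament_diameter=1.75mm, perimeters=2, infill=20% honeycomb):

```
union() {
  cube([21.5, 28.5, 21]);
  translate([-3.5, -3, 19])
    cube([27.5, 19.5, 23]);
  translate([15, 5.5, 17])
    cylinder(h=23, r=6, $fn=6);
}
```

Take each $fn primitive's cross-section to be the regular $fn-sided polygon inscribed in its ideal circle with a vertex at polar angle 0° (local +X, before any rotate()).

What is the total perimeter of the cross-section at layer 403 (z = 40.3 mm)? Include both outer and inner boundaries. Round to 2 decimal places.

At z = 40.3 mm: the cube is not intersected at this z (z outside [0, 21]); the cube at (-3.5, -3) (footprint 27.5×19.5) is included at this height (perimeter 94.00 mm); the cylinder at (15, 5.5) does not reach this height (z outside [17, 40]); Merging all regions: only the 27.5×19.5 cube at (-3.5, -3) is present, so the union is just that shape — boundary = 94.00 mm. Overall, the cross-section is a single solid region. Total boundary length (outer) = 94.00 mm.

94.00 mm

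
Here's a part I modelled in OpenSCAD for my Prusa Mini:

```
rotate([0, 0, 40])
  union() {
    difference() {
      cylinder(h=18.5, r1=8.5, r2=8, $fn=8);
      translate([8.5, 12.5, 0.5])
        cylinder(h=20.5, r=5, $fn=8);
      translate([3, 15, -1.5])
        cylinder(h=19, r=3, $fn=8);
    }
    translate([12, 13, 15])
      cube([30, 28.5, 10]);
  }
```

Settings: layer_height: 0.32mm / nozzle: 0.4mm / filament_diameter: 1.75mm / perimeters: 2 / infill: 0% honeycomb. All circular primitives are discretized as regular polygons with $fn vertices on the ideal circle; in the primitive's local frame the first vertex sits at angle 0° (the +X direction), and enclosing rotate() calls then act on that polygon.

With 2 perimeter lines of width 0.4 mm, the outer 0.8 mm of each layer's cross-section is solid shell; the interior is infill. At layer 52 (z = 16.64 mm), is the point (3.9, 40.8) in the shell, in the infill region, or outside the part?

infill

At z = 16.64 mm: the cone contributes a regular 8-gon of circumradius 8.050 (interpolated between r1=8.5 and r2=8 at t=0.899); the cylinder at (8.5, 12.5): section is a regular 8-gon, circumradius r=5; the r=3 cylinder at (3, 15) gives a regular 8-gon of circumradius 3 (constant along its height); After the difference (first − rest): starting from the cone, the r=5 cylinder at (8.5, 12.5) misses the remaining region (no effect); the r=3 cylinder at (3, 15) misses the remaining region (no effect) — 1 connected region; the 30×28.5 cube at (12, 13) contributes its full rectangle; Taking the union: the 2 present regions are separate (no shared area or edge), so areas and boundary lengths simply add and each stays a separate island — 2 connected regions; (rotated 40° about Z; rotation is an isometry so areas/perimeters/island counts are preserved). Overall, the cross-section has 2 separate islands. Undo the 40° rotation: the query point maps to (29.213, 28.748) in the un-rotated model frame. The nearest boundary edge runs (12.00, 41.50)→(42.00, 41.50); distance from the point to it = 12.75 mm. (Shell/infill is judged within the island containing the point — the largest one.) The point is inside the cross-section and 12.75 mm from the nearest boundary — more than the 0.8 mm shell width (2 × 0.4), so it's in the infill interior.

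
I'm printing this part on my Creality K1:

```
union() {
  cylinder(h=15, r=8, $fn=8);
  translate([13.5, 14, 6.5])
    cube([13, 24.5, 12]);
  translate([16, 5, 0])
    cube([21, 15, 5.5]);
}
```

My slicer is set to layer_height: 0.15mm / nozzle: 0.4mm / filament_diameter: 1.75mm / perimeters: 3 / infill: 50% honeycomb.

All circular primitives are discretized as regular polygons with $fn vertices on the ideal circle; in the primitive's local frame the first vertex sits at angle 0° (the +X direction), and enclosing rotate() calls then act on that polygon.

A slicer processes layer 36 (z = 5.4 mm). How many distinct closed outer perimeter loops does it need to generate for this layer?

At z = 5.4 mm: the r=8 cylinder gives a regular 8-gon of circumradius 8 (constant along its height); the cube at (13.5, 14) is absent (z outside [6.5, 18.5]); the cube at (16, 5) (footprint 21×15) is included at this height; Combining (union): the 2 present regions are separate (no shared area or edge), so areas and boundary lengths simply add and each stays a separate island — 2 connected regions. The result has 2 disconnected regions.

2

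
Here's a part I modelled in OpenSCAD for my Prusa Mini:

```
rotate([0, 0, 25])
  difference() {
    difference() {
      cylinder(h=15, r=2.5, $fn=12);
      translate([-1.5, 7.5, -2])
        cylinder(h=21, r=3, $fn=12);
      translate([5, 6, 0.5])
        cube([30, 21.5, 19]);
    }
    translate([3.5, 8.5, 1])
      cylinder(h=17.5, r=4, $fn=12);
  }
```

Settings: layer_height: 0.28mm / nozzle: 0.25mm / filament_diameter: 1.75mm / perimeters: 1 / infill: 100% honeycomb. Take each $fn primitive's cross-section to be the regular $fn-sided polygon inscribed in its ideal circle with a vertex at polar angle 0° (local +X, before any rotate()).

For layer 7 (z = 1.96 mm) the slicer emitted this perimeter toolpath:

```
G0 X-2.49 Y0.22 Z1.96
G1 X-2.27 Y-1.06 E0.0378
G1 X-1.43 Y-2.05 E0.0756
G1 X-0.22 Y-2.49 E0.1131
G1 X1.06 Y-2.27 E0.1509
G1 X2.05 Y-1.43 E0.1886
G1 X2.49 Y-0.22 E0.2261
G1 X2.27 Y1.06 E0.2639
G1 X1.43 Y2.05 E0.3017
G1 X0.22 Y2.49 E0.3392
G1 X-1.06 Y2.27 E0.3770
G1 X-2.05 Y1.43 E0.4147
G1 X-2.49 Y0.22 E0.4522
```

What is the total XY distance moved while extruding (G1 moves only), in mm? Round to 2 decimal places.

Sum the Euclidean lengths of each G1 segment: total = 15.54 mm.

15.54 mm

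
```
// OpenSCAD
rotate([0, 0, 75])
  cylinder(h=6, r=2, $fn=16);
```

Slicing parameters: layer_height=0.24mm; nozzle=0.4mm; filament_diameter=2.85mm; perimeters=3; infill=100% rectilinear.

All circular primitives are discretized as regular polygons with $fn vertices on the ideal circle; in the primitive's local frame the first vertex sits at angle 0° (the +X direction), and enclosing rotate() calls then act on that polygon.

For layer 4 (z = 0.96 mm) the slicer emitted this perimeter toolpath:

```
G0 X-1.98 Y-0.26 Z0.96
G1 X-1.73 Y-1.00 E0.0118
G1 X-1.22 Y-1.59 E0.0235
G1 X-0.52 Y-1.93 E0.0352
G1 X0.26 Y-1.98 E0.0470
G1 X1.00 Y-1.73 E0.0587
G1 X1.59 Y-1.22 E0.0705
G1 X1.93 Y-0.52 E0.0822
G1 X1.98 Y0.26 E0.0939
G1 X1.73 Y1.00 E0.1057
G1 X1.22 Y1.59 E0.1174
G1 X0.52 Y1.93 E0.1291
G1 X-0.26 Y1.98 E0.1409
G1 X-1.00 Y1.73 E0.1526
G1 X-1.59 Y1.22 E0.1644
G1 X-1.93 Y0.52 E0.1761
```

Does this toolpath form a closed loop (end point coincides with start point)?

no

Start point (G0): (-1.98, -0.26). End point (last G1): the path does not return to the start — open.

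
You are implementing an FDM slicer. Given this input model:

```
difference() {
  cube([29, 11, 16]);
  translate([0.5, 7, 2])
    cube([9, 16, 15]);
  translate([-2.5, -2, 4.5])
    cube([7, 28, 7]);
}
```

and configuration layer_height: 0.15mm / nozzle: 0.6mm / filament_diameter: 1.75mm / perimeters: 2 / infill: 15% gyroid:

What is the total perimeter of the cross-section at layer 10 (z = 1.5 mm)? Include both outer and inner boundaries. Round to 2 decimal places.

80.00 mm

At z = 1.5 mm: the cube (footprint 29×11) is included at this height (perimeter 80.00 mm); the cube at (0.5, 7) does not reach this height (z outside [2, 17]); the cube at (-2.5, -2) is absent (z outside [4.5, 11.5]); After the difference (first − rest): none of the subtracted shapes is present at this height, so the 29×11 cube is unchanged — boundary = 80.00 mm. Overall, the cross-section is a single solid region. Total boundary length (outer) = 80.00 mm.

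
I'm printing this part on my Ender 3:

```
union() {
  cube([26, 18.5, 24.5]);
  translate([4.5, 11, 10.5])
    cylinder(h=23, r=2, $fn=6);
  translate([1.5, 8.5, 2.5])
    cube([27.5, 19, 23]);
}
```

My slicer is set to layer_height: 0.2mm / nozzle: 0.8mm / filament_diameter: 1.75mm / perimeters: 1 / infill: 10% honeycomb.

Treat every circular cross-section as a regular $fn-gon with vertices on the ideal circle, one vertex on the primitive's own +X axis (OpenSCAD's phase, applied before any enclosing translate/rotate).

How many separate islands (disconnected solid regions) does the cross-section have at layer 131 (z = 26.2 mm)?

1

At z = 26.2 mm: the cube is not intersected at this z (z outside [0, 24.5]); the r=2 cylinder at (4.5, 11) contributes a regular 6-gon of circumradius 2; the cube at (1.5, 8.5) is not intersected at this z (z outside [2.5, 25.5]); Taking the union: only the r=2 cylinder at (4.5, 11) is present, so the union is just that shape — 1 connected region. Overall, the cross-section is a single solid region. Island count = 1.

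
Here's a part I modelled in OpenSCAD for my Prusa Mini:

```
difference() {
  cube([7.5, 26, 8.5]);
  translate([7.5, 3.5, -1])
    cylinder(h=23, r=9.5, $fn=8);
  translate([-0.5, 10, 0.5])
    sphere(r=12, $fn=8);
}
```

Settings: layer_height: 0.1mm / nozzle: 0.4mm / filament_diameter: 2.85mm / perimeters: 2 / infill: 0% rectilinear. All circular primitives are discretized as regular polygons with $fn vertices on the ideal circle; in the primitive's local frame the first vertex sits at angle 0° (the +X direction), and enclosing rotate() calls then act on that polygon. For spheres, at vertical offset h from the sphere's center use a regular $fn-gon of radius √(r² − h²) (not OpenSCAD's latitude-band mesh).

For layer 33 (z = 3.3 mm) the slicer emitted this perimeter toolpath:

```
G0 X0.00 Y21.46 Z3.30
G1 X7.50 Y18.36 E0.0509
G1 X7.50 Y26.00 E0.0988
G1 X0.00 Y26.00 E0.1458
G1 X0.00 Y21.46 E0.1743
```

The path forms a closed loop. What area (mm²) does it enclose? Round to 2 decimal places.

Apply the shoelace formula to the sequence of (X, Y) vertices; enclosed area = 45.67 mm².

45.67 mm²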